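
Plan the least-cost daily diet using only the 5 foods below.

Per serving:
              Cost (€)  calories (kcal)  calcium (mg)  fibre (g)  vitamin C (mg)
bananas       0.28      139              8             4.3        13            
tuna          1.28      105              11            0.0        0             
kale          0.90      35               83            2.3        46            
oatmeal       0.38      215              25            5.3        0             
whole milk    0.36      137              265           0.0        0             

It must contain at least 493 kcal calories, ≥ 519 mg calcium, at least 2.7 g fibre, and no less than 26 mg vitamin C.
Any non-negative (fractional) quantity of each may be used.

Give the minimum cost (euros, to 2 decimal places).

€1.23

Let x1 = servings of bananas, x2 = servings of tuna, x3 = servings of kale, x4 = servings of oatmeal, x5 = servings of whole milk.
Minimize 0.28x1 + 1.28x2 + 0.9x3 + 0.38x4 + 0.36x5 subject to:
  139x1 + 105x2 + 35x3 + 215x4 + 137x5 ≥ 493   (calories)
  8x1 + 11x2 + 83x3 + 25x4 + 265x5 ≥ 519   (calcium)
  4.3x1 + 2.3x3 + 5.3x4 ≥ 2.7   (fibre)
  13x1 + 46x3 ≥ 26   (vitamin C)
  x1, x2, x3, x4, x5 ≥ 0.
The minimum-cost mix takes nothing from tuna, oatmeal — only bananas, kale, whole milk. There the calories, calcium, vitamin C constraints are tight.
Optimal quantities: bananas = 1.671 servings, kale = 0.09285 servings, whole milk = 1.879 servings.
Cost = 0.28·1.671 + 0.9·0.09285 + 0.36·1.879 = 1.2279.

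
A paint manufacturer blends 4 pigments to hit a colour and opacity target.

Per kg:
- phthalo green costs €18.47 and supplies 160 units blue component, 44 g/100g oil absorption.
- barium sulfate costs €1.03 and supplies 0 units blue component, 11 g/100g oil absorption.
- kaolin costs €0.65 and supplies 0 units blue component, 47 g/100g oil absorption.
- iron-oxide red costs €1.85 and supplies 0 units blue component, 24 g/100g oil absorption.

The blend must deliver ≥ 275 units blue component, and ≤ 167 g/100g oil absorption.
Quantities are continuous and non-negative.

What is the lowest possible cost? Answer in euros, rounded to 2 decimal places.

Let x1 = kg of phthalo green, x2 = kg of barium sulfate, x3 = kg of kaolin, x4 = kg of iron-oxide red.
Minimize 18.47x1 + 1.03x2 + 0.65x3 + 1.85x4 with:
  160x1 ≥ 275   (blue component)
  44x1 + 11x2 + 47x3 + 24x4 ≤ 167   (oil absorption)
  x1, x2, x3, x4 ≥ 0.
The cheapest feasible vertex uses only phthalo green; barium sulfate, kaolin, iron-oxide red are not used. The blue component requirement is met with equality.
That vertex is x1 = 1.719.
Objective = 18.47·1.719 = 31.7499.

€31.75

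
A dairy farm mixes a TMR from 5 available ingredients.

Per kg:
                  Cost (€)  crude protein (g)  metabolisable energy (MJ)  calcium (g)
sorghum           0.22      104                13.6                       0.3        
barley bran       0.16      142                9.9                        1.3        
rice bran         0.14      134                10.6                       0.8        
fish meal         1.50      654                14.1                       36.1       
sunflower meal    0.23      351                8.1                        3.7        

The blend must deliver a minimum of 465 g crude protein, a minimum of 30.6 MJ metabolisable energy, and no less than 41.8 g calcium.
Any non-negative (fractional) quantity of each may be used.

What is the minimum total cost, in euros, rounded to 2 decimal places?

€1.88

This is a linear program. Let x1 = kg of sorghum, x2 = kg of barley bran, x3 = kg of rice bran, x4 = kg of fish meal, x5 = kg of sunflower meal.
min 0.22x1 + 0.16x2 + 0.14x3 + 1.5x4 + 0.23x5 s.t.:
  104x1 + 142x2 + 134x3 + 654x4 + 351x5 ≥ 465   (crude protein)
  13.6x1 + 9.9x2 + 10.6x3 + 14.1x4 + 8.1x5 ≥ 30.6   (metabolisable energy)
  0.3x1 + 1.3x2 + 0.8x3 + 36.1x4 + 3.7x5 ≥ 41.8   (calcium)
  x1, x2, x3, x4, x5 ≥ 0.
The optimal basis is {rice bran, fish meal}; sorghum, barley bran, sunflower meal drop out. The metabolisable energy and calcium requirements are met with equality.
That vertex is x3 = 1.387, x4 = 1.127.
Hence cost = 0.14·1.387 + 1.5·1.127 = €1.8847.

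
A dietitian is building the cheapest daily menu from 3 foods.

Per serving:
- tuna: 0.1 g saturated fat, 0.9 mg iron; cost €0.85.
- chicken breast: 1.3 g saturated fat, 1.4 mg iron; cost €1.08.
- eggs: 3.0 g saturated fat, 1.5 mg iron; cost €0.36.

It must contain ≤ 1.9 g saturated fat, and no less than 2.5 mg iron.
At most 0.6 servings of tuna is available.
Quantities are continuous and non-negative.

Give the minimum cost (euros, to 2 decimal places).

€2.01

Let x1 = servings of tuna, x2 = servings of chicken breast, x3 = servings of eggs.
min 0.85x1 + 1.08x2 + 0.36x3 subject to:
  0.1x1 + 1.3x2 + 3x3 ≤ 1.9   (saturated fat)
  0.9x1 + 1.4x2 + 1.5x3 ≥ 2.5   (iron)
  x1 ≤ 0.6
  x1, x2, x3 ≥ 0.
The optimal mix uses every input. Binding constraints: saturated fat, iron, the tuna cap.
Solving gives x1 = 0.6, x2 = 1.387, x3 = 0.01244.
Total cost: 0.85·0.6 + 1.08·1.387 + 0.36·0.01244 = 2.0124.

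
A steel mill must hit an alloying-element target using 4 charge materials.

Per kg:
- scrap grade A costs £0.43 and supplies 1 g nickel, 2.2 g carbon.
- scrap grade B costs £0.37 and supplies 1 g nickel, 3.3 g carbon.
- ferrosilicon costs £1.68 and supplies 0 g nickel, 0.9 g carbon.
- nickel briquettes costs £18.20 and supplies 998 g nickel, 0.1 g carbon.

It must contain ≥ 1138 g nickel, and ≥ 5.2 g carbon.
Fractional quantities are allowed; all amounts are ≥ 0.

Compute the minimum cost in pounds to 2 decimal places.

£21.30

Treat it as an LP. Let x1 = kg of scrap grade A, x2 = kg of scrap grade B, x3 = kg of ferrosilicon, x4 = kg of nickel briquettes.
Minimise 0.43x1 + 0.37x2 + 1.68x3 + 18.2x4 subject to:
  1x1 + 1x2 + 998x4 ≥ 1138   (nickel)
  2.2x1 + 3.3x2 + 0.9x3 + 0.1x4 ≥ 5.2   (carbon)
  x1, x2, x3, x4 ≥ 0.
The minimum-cost mix takes nothing from scrap grade A, ferrosilicon — only scrap grade B, nickel briquettes. Binding constraints: nickel and carbon.
So scrap grade B = 1.541 kg, nickel briquettes = 1.139 kg.
Cost = 0.37·1.541 + 18.2·1.139 = 21.3000.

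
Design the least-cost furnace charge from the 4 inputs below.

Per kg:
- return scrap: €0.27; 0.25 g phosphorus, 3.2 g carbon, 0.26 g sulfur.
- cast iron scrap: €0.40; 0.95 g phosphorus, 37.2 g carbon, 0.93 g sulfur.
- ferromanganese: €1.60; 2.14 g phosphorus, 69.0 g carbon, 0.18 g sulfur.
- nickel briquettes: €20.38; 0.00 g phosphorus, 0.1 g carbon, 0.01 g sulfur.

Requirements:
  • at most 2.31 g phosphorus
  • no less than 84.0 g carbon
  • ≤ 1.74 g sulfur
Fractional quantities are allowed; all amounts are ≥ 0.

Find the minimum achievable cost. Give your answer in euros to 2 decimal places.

€1.10

Set it up as a linear program. Let x1 = kg of return scrap, x2 = kg of cast iron scrap, x3 = kg of ferromanganese, x4 = kg of nickel briquettes.
Minimise 0.27x1 + 0.4x2 + 1.6x3 + 20.38x4 with:
  0.25x1 + 0.95x2 + 2.14x3 ≤ 2.31   (phosphorus)
  3.2x1 + 37.2x2 + 69x3 + 0.1x4 ≥ 84   (carbon)
  0.26x1 + 0.93x2 + 0.18x3 + 0.01x4 ≤ 1.74   (sulfur)
  x1, x2, x3, x4 ≥ 0.
The optimal basis is {cast iron scrap, ferromanganese}; return scrap, nickel briquettes drop out. There the carbon and sulfur constraints are tight.
So cast iron scrap = 1.826 kg, ferromanganese = 0.233 kg.
Hence cost = 0.4·1.826 + 1.6·0.233 = €1.1032.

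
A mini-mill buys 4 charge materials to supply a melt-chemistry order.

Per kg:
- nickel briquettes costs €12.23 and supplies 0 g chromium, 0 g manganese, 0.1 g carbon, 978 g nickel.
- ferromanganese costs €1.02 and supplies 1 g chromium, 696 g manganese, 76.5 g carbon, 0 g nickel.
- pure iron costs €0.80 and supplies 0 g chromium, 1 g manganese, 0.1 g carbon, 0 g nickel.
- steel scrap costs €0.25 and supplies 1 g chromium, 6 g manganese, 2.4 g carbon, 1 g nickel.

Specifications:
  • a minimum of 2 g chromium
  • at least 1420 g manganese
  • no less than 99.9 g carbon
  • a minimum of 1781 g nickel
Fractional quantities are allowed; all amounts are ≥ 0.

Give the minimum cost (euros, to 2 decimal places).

€24.35

Let x1 = kg of nickel briquettes, x2 = kg of ferromanganese, x3 = kg of pure iron, x4 = kg of steel scrap.
Minimise 12.23x1 + 1.02x2 + 0.8x3 + 0.25x4 subject to:
  1x2 + 1x4 ≥ 2   (chromium)
  696x2 + 1x3 + 6x4 ≥ 1420   (manganese)
  0.1x1 + 76.5x2 + 0.1x3 + 2.4x4 ≥ 99.9   (carbon)
  978x1 + 1x4 ≥ 1781   (nickel)
  x1, x2, x3, x4 ≥ 0.
The minimum-cost mix takes nothing from pure iron, steel scrap — only nickel briquettes, ferromanganese. The manganese and nickel requirements are met with equality.
Solving gives x1 = 1.821, x2 = 2.04.
Objective = 12.23·1.821 + 1.02·2.04 = 24.3516.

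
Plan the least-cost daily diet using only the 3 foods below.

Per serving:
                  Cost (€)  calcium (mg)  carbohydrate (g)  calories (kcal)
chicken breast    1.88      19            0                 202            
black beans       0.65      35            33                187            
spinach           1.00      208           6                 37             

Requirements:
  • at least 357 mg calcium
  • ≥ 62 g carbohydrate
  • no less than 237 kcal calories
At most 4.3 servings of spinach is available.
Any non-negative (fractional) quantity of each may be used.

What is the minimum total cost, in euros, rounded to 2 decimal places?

Set it up as a linear program. Let x1 = servings of chicken breast, x2 = servings of black beans, x3 = servings of spinach.
min 1.88x1 + 0.65x2 + 1x3 subject to:
  19x1 + 35x2 + 208x3 ≥ 357   (calcium)
  33x2 + 6x3 ≥ 62   (carbohydrate)
  202x1 + 187x2 + 37x3 ≥ 237   (calories)
  x3 ≤ 4.3
  x1, x2, x3 ≥ 0.
The minimum-cost mix takes nothing from chicken breast — only black beans, spinach. Binding constraints: calcium and carbohydrate.
Solving gives x2 = 1.616, x3 = 1.444.
Hence cost = 0.65·1.616 + 1·1.444 = €2.4944.

€2.49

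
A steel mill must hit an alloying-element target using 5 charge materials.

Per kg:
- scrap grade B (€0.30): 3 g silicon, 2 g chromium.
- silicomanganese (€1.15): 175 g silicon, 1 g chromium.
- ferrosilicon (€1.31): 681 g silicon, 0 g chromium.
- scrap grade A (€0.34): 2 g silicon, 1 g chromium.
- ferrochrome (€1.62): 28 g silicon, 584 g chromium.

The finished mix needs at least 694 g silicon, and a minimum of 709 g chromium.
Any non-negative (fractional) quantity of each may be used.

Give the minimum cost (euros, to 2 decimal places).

This is a linear program. Let x1 = kg of scrap grade B, x2 = kg of silicomanganese, x3 = kg of ferrosilicon, x4 = kg of scrap grade A, x5 = kg of ferrochrome.
min 0.3x1 + 1.15x2 + 1.31x3 + 0.34x4 + 1.62x5 s.t.:
  3x1 + 175x2 + 681x3 + 2x4 + 28x5 ≥ 694   (silicon)
  2x1 + 1x2 + 1x4 + 584x5 ≥ 709   (chromium)
  x1, x2, x3, x4, x5 ≥ 0.
The minimum-cost mix takes nothing from scrap grade B, silicomanganese, scrap grade A — only ferrosilicon, ferrochrome. There the silicon and chromium constraints are tight.
So ferrosilicon = 0.9692 kg, ferrochrome = 1.214 kg.
Total cost: 1.31·0.9692 + 1.62·1.214 = 3.2363.

€3.24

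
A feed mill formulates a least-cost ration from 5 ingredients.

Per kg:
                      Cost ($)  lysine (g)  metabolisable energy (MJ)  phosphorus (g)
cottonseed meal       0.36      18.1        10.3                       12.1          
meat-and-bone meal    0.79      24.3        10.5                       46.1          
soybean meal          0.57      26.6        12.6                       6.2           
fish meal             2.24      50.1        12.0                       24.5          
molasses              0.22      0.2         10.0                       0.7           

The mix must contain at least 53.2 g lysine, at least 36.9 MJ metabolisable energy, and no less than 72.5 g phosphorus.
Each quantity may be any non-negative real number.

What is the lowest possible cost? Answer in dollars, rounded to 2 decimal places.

$1.65

Set it up as a linear program. Let x1 = kg of cottonseed meal, x2 = kg of meat-and-bone meal, x3 = kg of soybean meal, x4 = kg of fish meal, x5 = kg of molasses.
Minimise 0.36x1 + 0.79x2 + 0.57x3 + 2.24x4 + 0.22x5 s.t.:
  18.1x1 + 24.3x2 + 26.6x3 + 50.1x4 + 0.2x5 ≥ 53.2   (lysine)
  10.3x1 + 10.5x2 + 12.6x3 + 12x4 + 10x5 ≥ 36.9   (metabolisable energy)
  12.1x1 + 46.1x2 + 6.2x3 + 24.5x4 + 0.7x5 ≥ 72.5   (phosphorus)
  x1, x2, x3, x4, x5 ≥ 0.
The optimal basis is {cottonseed meal, meat-and-bone meal}; soybean meal, fish meal, molasses drop out. There the metabolisable energy and phosphorus constraints are tight.
Optimal quantities: cottonseed meal = 2.702 kg, meat-and-bone meal = 0.8634 kg.
Total cost: 0.36·2.702 + 0.79·0.8634 = 1.6548.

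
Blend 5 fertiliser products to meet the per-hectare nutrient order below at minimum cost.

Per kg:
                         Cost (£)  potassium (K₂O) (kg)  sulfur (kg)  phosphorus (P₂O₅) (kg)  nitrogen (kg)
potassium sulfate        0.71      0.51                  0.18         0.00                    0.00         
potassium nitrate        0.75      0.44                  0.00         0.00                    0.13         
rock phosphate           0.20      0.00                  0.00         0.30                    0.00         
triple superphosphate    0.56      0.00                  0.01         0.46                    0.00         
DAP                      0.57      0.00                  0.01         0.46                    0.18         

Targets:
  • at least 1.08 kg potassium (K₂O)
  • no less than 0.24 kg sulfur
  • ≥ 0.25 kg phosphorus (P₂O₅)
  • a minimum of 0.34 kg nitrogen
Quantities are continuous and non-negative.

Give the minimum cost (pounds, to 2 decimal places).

Let x1 = kg of potassium sulfate, x2 = kg of potassium nitrate, x3 = kg of rock phosphate, x4 = kg of triple superphosphate, x5 = kg of DAP.
Minimize 0.71x1 + 0.75x2 + 0.2x3 + 0.56x4 + 0.57x5 s.t.:
  0.51x1 + 0.44x2 ≥ 1.08   (potassium (K₂O))
  0.18x1 + 0.01x4 + 0.01x5 ≥ 0.24   (sulfur)
  0.3x3 + 0.46x4 + 0.46x5 ≥ 0.25   (phosphorus (P₂O₅))
  0.13x2 + 0.18x5 ≥ 0.34   (nitrogen)
  x1, x2, x3, x4, x5 ≥ 0.
The cheapest feasible vertex uses only potassium sulfate, potassium nitrate, DAP; rock phosphate, triple superphosphate are not used. Binding constraints: potassium (K₂O), sulfur, nitrogen.
That vertex is x1 = 1.268, x2 = 0.9849, x5 = 1.178.
Cost = 0.71·1.268 + 0.75·0.9849 + 0.57·1.178 = 2.3104.

£2.31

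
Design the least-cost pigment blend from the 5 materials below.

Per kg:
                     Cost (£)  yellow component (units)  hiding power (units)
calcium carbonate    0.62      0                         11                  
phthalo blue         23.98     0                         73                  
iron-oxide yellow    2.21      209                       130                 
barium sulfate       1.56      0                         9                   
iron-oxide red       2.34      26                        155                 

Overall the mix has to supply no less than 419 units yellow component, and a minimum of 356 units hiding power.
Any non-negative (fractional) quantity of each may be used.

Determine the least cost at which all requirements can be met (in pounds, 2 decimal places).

Treat it as an LP. Let x1 = kg of calcium carbonate, x2 = kg of phthalo blue, x3 = kg of iron-oxide yellow, x4 = kg of barium sulfate, x5 = kg of iron-oxide red.
Minimize 0.62x1 + 23.98x2 + 2.21x3 + 1.56x4 + 2.34x5 with:
  209x3 + 26x5 ≥ 419   (yellow component)
  11x1 + 73x2 + 130x3 + 9x4 + 155x5 ≥ 356   (hiding power)
  x1, x2, x3, x4, x5 ≥ 0.
The minimum-cost mix takes nothing from calcium carbonate, phthalo blue, barium sulfate — only iron-oxide yellow, iron-oxide red. There the yellow component and hiding power constraints are tight.
Optimal quantities: iron-oxide yellow = 1.919 kg, iron-oxide red = 0.687 kg.
Total cost: 2.21·1.919 + 2.34·0.687 = 5.8486.

£5.85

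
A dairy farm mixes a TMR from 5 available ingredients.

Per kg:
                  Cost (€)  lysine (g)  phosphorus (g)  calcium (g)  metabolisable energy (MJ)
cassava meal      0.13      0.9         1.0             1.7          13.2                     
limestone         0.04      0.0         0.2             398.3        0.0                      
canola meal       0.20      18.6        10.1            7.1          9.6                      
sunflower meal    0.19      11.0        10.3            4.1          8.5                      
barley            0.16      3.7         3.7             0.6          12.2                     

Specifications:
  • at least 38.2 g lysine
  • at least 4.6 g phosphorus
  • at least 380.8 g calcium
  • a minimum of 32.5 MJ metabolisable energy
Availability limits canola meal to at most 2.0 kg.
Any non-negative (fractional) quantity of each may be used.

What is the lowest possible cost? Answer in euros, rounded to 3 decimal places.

€0.569

Let x1 = kg of cassava meal, x2 = kg of limestone, x3 = kg of canola meal, x4 = kg of sunflower meal, x5 = kg of barley.
min 0.13x1 + 0.04x2 + 0.2x3 + 0.19x4 + 0.16x5 s.t.:
  0.9x1 + 18.6x3 + 11x4 + 3.7x5 ≥ 38.2   (lysine)
  1x1 + 0.2x2 + 10.1x3 + 10.3x4 + 3.7x5 ≥ 4.6   (phosphorus)
  1.7x1 + 398.3x2 + 7.1x3 + 4.1x4 + 0.6x5 ≥ 380.8   (calcium)
  13.2x1 + 9.6x3 + 8.5x4 + 12.2x5 ≥ 32.5   (metabolisable energy)
  x3 ≤ 2
  x1, x2, x3, x4, x5 ≥ 0.
The optimal basis is {cassava meal, limestone, canola meal, sunflower meal}; barley drops out. Binding constraints: lysine, calcium, metabolisable energy, the canola meal cap.
So cassava meal = 1.002 kg, limestone = 0.916 kg, canola meal = 2 kg, sunflower meal = 0.008942 kg.
Hence cost = 0.13·1.002 + 0.04·0.916 + 0.2·2 + 0.19·0.008942 = €0.56860.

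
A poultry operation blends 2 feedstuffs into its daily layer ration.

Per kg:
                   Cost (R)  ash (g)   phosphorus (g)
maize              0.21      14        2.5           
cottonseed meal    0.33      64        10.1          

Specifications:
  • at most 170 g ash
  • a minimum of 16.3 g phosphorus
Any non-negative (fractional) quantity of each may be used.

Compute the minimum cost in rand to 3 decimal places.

Let x1 = kg of maize, x2 = kg of cottonseed meal.
Minimize 0.21x1 + 0.33x2 s.t.:
  14x1 + 64x2 ≤ 170   (ash)
  2.5x1 + 10.1x2 ≥ 16.3   (phosphorus)
  x1, x2 ≥ 0.
At the optimum only cottonseed meal is positive (maize = 0). There the phosphorus constraint is tight.
That vertex is x2 = 1.614.
Cost = 0.33·1.614 = 0.53262.

R0.533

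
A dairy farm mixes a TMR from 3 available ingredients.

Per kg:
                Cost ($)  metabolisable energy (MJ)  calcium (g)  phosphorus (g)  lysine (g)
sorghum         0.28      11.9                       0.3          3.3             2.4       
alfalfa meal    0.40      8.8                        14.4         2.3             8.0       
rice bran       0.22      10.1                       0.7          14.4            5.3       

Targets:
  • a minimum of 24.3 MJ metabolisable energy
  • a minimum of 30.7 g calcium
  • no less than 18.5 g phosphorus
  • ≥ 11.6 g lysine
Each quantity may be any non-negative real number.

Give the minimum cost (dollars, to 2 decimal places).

$1.04

This is a linear program. Let x1 = kg of sorghum, x2 = kg of alfalfa meal, x3 = kg of rice bran.
Minimise 0.28x1 + 0.4x2 + 0.22x3 with:
  11.9x1 + 8.8x2 + 10.1x3 ≥ 24.3   (metabolisable energy)
  0.3x1 + 14.4x2 + 0.7x3 ≥ 30.7   (calcium)
  3.3x1 + 2.3x2 + 14.4x3 ≥ 18.5   (phosphorus)
  2.4x1 + 8x2 + 5.3x3 ≥ 11.6   (lysine)
  x1, x2, x3 ≥ 0.
At the optimum only alfalfa meal, rice bran are positive (sorghum = 0). The calcium and phosphorus requirements are met with equality.
So alfalfa meal = 2.086 kg, rice bran = 0.9516 kg.
Total cost: 0.4·2.086 + 0.22·0.9516 = 1.0438.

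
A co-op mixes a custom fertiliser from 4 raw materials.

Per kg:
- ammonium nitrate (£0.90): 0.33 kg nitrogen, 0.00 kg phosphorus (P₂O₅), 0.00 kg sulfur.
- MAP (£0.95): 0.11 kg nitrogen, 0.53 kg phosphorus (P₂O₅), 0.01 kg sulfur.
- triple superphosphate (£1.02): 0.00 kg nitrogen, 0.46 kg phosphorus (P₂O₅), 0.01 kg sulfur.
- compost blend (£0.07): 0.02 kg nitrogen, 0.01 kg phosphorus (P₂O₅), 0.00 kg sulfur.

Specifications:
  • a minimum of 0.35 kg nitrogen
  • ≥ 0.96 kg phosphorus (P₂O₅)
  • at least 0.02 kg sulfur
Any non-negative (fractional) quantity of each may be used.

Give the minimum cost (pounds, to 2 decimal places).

Set it up as a linear program. Let x1 = kg of ammonium nitrate, x2 = kg of MAP, x3 = kg of triple superphosphate, x4 = kg of compost blend.
Minimise 0.9x1 + 0.95x2 + 1.02x3 + 0.07x4 with:
  0.33x1 + 0.11x2 + 0.02x4 ≥ 0.35   (nitrogen)
  0.53x2 + 0.46x3 + 0.01x4 ≥ 0.96   (phosphorus (P₂O₅))
  0.01x2 + 0.01x3 ≥ 0.02   (sulfur)
  x1, x2, x3, x4 ≥ 0.
The minimum-cost mix takes nothing from triple superphosphate, compost blend — only ammonium nitrate, MAP. The nitrogen and sulfur requirements are met with equality.
So ammonium nitrate = 0.3939 kg, MAP = 2 kg.
Total cost: 0.9·0.3939 + 0.95·2 = 2.2545.

£2.25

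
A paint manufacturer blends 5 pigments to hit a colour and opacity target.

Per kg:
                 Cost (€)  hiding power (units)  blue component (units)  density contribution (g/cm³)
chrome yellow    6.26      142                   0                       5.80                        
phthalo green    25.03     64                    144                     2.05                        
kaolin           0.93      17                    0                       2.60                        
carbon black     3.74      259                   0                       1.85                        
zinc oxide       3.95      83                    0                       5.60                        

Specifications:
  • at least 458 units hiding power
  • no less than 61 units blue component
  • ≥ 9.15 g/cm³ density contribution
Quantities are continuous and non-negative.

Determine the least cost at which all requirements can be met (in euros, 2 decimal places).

€18.26

This is a linear program. Let x1 = kg of chrome yellow, x2 = kg of phthalo green, x3 = kg of kaolin, x4 = kg of carbon black, x5 = kg of zinc oxide.
Minimize 6.26x1 + 25.03x2 + 0.93x3 + 3.74x4 + 3.95x5 subject to:
  142x1 + 64x2 + 17x3 + 259x4 + 83x5 ≥ 458   (hiding power)
  144x2 ≥ 61   (blue component)
  5.8x1 + 2.05x2 + 2.6x3 + 1.85x4 + 5.6x5 ≥ 9.15   (density contribution)
  x1, x2, x3, x4, x5 ≥ 0.
The optimal basis is {phthalo green, kaolin, carbon black}; chrome yellow, zinc oxide drop out. There the hiding power, blue component, density contribution constraints are tight.
Solving gives x2 = 0.4236, x3 = 2.1, x4 = 1.526.
Cost = 25.03·0.4236 + 0.93·2.1 + 3.74·1.526 = 18.2629.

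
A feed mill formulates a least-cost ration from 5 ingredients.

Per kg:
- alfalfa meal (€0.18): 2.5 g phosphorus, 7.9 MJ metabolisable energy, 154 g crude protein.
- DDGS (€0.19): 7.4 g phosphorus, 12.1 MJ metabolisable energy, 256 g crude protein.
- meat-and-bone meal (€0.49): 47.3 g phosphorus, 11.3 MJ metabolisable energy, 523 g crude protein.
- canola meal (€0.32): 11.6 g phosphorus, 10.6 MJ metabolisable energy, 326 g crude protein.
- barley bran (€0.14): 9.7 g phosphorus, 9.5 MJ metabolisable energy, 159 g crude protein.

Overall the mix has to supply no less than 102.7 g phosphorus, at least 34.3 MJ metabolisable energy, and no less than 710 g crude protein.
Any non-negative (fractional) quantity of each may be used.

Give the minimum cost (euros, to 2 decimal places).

Treat it as an LP. Let x1 = kg of alfalfa meal, x2 = kg of DDGS, x3 = kg of meat-and-bone meal, x4 = kg of canola meal, x5 = kg of barley bran.
Minimise 0.18x1 + 0.19x2 + 0.49x3 + 0.32x4 + 0.14x5 s.t.:
  2.5x1 + 7.4x2 + 47.3x3 + 11.6x4 + 9.7x5 ≥ 102.7   (phosphorus)
  7.9x1 + 12.1x2 + 11.3x3 + 10.6x4 + 9.5x5 ≥ 34.3   (metabolisable energy)
  154x1 + 256x2 + 523x3 + 326x4 + 159x5 ≥ 710   (crude protein)
  x1, x2, x3, x4, x5 ≥ 0.
The cheapest feasible vertex uses only meat-and-bone meal, barley bran; alfalfa meal, DDGS, canola meal are not used. The phosphorus and metabolisable energy requirements are met with equality.
That vertex is x3 = 1.892, x5 = 1.36.
Hence cost = 0.49·1.892 + 0.14·1.36 = €1.1175.

€1.12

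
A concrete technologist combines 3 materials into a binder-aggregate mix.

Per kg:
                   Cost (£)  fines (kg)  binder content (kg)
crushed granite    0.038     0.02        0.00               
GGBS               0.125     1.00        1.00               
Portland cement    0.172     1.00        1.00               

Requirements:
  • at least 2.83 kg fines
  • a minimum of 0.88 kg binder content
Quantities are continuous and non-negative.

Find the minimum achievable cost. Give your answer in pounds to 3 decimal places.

£0.354

Set it up as a linear program. Let x1 = kg of crushed granite, x2 = kg of GGBS, x3 = kg of Portland cement.
min 0.038x1 + 0.125x2 + 0.172x3 with:
  0.02x1 + 1x2 + 1x3 ≥ 2.83   (fines)
  1x2 + 1x3 ≥ 0.88   (binder content)
  x1, x2, x3 ≥ 0.
At the optimum only GGBS is positive (crushed granite, Portland cement = 0). The fines requirement is met with equality.
Optimal quantities: GGBS = 2.83 kg.
Cost = 0.125·2.83 = 0.35375.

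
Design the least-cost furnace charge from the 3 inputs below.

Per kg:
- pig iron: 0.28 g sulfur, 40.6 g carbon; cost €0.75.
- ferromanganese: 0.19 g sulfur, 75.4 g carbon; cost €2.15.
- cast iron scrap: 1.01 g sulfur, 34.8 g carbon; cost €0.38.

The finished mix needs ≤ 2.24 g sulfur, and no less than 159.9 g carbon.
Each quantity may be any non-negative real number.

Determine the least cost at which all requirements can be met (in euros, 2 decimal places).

€2.57

Set it up as a linear program. Let x1 = kg of pig iron, x2 = kg of ferromanganese, x3 = kg of cast iron scrap.
Minimize 0.75x1 + 2.15x2 + 0.38x3 with:
  0.28x1 + 0.19x2 + 1.01x3 ≤ 2.24   (sulfur)
  40.6x1 + 75.4x2 + 34.8x3 ≥ 159.9   (carbon)
  x1, x2, x3 ≥ 0.
At the optimum only pig iron, cast iron scrap are positive (ferromanganese = 0). Binding constraints: sulfur and carbon.
That vertex is x1 = 2.672, x3 = 1.477.
Hence cost = 0.75·2.672 + 0.38·1.477 = €2.5653.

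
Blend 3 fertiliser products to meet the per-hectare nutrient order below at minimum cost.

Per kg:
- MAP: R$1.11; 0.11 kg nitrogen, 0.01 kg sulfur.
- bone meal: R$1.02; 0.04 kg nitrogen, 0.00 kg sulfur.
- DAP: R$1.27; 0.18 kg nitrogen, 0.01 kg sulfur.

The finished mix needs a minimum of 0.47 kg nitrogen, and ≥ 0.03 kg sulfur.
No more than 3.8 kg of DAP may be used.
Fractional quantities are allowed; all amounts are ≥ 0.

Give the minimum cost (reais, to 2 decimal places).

This is a linear program. Let x1 = kg of MAP, x2 = kg of bone meal, x3 = kg of DAP.
min 1.11x1 + 1.02x2 + 1.27x3 subject to:
  0.11x1 + 0.04x2 + 0.18x3 ≥ 0.47   (nitrogen)
  0.01x1 + 0.01x3 ≥ 0.03   (sulfur)
  x3 ≤ 3.8
  x1, x2, x3 ≥ 0.
The optimal basis is {MAP, DAP}; bone meal drops out. The nitrogen and sulfur requirements are met with equality.
So MAP = 1 kg, DAP = 2 kg.
Cost = 1.11·1 + 1.27·2 = 3.6500.

R$3.65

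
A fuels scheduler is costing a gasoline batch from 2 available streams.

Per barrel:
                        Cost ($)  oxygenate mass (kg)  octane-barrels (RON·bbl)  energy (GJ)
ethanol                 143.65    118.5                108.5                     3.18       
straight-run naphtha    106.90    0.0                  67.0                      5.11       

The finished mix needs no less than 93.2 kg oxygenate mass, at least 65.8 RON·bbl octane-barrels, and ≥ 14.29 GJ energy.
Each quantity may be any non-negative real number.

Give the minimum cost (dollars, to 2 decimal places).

$359.60

This is a linear program. Let x1 = barrels of ethanol, x2 = barrels of straight-run naphtha.
min 143.65x1 + 106.9x2 subject to:
  118.5x1 ≥ 93.2   (oxygenate mass)
  108.5x1 + 67x2 ≥ 65.8   (octane-barrels)
  3.18x1 + 5.11x2 ≥ 14.29   (energy)
  x1, x2 ≥ 0.
Both inputs are positive at the optimum. The oxygenate mass and energy requirements are met with equality.
So ethanol = 0.7865 barrels, straight-run naphtha = 2.307 barrels.
Cost = 143.65·0.7865 + 106.9·2.307 = 359.5990.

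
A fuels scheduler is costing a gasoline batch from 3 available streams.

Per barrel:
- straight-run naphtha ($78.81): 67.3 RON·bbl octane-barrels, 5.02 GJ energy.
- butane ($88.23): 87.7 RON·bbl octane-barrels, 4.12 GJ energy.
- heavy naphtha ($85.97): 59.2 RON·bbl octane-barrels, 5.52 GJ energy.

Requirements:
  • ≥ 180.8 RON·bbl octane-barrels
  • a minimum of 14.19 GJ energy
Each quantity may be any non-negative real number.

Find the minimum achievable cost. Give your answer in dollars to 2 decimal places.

$222.33

Treat it as an LP. Let x1 = barrels of straight-run naphtha, x2 = barrels of butane, x3 = barrels of heavy naphtha.
min 78.81x1 + 88.23x2 + 85.97x3 subject to:
  67.3x1 + 87.7x2 + 59.2x3 ≥ 180.8   (octane-barrels)
  5.02x1 + 4.12x2 + 5.52x3 ≥ 14.19   (energy)
  x1, x2, x3 ≥ 0.
The minimum-cost mix takes nothing from butane — only straight-run naphtha, heavy naphtha. The octane-barrels and energy requirements are met with equality.
Optimal quantities: straight-run naphtha = 2.1257 barrels, heavy naphtha = 0.63746 barrels.
Hence cost = 78.81·2.1257 + 85.97·0.63746 = $222.3289.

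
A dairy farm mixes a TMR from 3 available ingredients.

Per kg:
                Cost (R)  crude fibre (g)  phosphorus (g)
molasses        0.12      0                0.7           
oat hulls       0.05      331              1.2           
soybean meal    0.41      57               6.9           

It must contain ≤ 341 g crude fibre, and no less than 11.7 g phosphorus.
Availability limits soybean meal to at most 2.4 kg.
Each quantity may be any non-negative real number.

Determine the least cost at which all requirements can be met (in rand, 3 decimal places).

R0.679

Let x1 = kg of molasses, x2 = kg of oat hulls, x3 = kg of soybean meal.
Minimise 0.12x1 + 0.05x2 + 0.41x3 with:
  331x2 + 57x3 ≤ 341   (crude fibre)
  0.7x1 + 1.2x2 + 6.9x3 ≥ 11.7   (phosphorus)
  x3 ≤ 2.4
  x1, x2, x3 ≥ 0.
The cheapest feasible vertex uses only oat hulls, soybean meal; molasses is not used. The crude fibre and phosphorus requirements are met with equality.
That vertex is x2 = 0.761, x3 = 1.563.
Hence cost = 0.05·0.761 + 0.41·1.563 = R0.67888.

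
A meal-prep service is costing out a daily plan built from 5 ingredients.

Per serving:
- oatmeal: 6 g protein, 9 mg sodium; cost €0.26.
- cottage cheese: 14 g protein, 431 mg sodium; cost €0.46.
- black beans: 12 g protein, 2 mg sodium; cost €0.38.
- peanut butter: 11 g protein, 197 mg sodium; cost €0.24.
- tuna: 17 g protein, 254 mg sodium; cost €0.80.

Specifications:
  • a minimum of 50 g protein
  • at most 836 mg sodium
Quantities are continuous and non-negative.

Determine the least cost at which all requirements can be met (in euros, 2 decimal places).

Let x1 = servings of oatmeal, x2 = servings of cottage cheese, x3 = servings of black beans, x4 = servings of peanut butter, x5 = servings of tuna.
Minimize 0.26x1 + 0.46x2 + 0.38x3 + 0.24x4 + 0.8x5 subject to:
  6x1 + 14x2 + 12x3 + 11x4 + 17x5 ≥ 50   (protein)
  9x1 + 431x2 + 2x3 + 197x4 + 254x5 ≤ 836   (sodium)
  x1, x2, x3, x4, x5 ≥ 0.
The cheapest feasible vertex uses only black beans, peanut butter; oatmeal, cottage cheese, tuna are not used. Binding constraints: protein and sodium.
Optimal quantities: black beans = 0.2792 servings, peanut butter = 4.241 servings.
Cost = 0.38·0.2792 + 0.24·4.241 = 1.1239.

€1.12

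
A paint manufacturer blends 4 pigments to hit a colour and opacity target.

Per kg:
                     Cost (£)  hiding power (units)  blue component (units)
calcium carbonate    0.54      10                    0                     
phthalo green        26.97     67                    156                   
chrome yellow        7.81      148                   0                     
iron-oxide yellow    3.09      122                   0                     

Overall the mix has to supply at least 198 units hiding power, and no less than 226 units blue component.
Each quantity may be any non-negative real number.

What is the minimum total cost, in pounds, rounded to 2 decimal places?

£41.63

Let x1 = kg of calcium carbonate, x2 = kg of phthalo green, x3 = kg of chrome yellow, x4 = kg of iron-oxide yellow.
Minimize 0.54x1 + 26.97x2 + 7.81x3 + 3.09x4 s.t.:
  10x1 + 67x2 + 148x3 + 122x4 ≥ 198   (hiding power)
  156x2 ≥ 226   (blue component)
  x1, x2, x3, x4 ≥ 0.
The optimal basis is {phthalo green, iron-oxide yellow}; calcium carbonate, chrome yellow drop out. There the hiding power and blue component constraints are tight.
So phthalo green = 1.4487 kg, iron-oxide yellow = 0.82734 kg.
Total cost: 26.97·1.4487 + 3.09·0.82734 = 41.6279.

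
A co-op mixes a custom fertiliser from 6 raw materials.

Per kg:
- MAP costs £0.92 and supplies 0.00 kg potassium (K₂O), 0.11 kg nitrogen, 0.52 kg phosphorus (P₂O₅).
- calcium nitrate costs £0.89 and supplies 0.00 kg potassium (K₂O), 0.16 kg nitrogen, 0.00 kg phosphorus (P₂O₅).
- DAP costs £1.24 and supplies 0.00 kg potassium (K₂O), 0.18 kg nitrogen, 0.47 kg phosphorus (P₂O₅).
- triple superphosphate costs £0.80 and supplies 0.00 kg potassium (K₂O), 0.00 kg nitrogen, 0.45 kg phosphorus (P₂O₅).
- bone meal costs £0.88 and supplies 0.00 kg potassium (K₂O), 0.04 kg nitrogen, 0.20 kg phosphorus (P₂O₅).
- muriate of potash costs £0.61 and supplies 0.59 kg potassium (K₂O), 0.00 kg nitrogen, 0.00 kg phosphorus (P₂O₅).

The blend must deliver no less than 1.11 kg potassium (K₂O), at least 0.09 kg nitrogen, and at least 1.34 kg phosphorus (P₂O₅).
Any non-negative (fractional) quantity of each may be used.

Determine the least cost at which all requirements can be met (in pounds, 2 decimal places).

Treat it as an LP. Let x1 = kg of MAP, x2 = kg of calcium nitrate, x3 = kg of DAP, x4 = kg of triple superphosphate, x5 = kg of bone meal, x6 = kg of muriate of potash.
min 0.92x1 + 0.89x2 + 1.24x3 + 0.8x4 + 0.88x5 + 0.61x6 subject to:
  0.59x6 ≥ 1.11   (potassium (K₂O))
  0.11x1 + 0.16x2 + 0.18x3 + 0.04x5 ≥ 0.09   (nitrogen)
  0.52x1 + 0.47x3 + 0.45x4 + 0.2x5 ≥ 1.34   (phosphorus (P₂O₅))
  x1, x2, x3, x4, x5, x6 ≥ 0.
At the optimum only MAP, muriate of potash are positive (calcium nitrate, DAP, triple superphosphate, bone meal = 0). There the potassium (K₂O) and phosphorus (P₂O₅) constraints are tight.
Optimal quantities: MAP = 2.577 kg, muriate of potash = 1.881 kg.
Objective = 0.92·2.577 + 0.61·1.881 = 3.5183.

£3.52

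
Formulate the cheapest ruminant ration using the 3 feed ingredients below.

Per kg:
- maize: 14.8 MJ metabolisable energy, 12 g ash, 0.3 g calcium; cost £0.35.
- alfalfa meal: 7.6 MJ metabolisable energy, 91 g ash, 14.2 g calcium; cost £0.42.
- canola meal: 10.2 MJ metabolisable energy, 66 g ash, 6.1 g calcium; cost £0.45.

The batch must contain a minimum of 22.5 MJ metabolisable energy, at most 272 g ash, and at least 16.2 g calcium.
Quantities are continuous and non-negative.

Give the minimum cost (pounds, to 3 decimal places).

£0.801

Set it up as a linear program. Let x1 = kg of maize, x2 = kg of alfalfa meal, x3 = kg of canola meal.
Minimize 0.35x1 + 0.42x2 + 0.45x3 subject to:
  14.8x1 + 7.6x2 + 10.2x3 ≥ 22.5   (metabolisable energy)
  12x1 + 91x2 + 66x3 ≤ 272   (ash)
  0.3x1 + 14.2x2 + 6.1x3 ≥ 16.2   (calcium)
  x1, x2, x3 ≥ 0.
The cheapest feasible vertex uses only maize, alfalfa meal; canola meal is not used. There the metabolisable energy and calcium constraints are tight.
Solving gives x1 = 0.9447, x2 = 1.121.
Total cost: 0.35·0.9447 + 0.42·1.121 = 0.80147.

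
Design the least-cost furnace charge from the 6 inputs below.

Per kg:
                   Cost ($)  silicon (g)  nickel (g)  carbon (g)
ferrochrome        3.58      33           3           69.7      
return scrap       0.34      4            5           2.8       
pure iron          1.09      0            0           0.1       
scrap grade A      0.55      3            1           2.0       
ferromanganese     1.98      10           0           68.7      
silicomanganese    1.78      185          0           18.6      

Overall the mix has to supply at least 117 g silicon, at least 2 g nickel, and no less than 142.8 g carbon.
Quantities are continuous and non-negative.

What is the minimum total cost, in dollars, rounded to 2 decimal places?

Let x1 = kg of ferrochrome, x2 = kg of return scrap, x3 = kg of pure iron, x4 = kg of scrap grade A, x5 = kg of ferromanganese, x6 = kg of silicomanganese.
Minimize 3.58x1 + 0.34x2 + 1.09x3 + 0.55x4 + 1.98x5 + 1.78x6 with:
  33x1 + 4x2 + 3x4 + 10x5 + 185x6 ≥ 117   (silicon)
  3x1 + 5x2 + 1x4 ≥ 2   (nickel)
  69.7x1 + 2.8x2 + 0.1x3 + 2x4 + 68.7x5 + 18.6x6 ≥ 142.8   (carbon)
  x1, x2, x3, x4, x5, x6 ≥ 0.
The minimum-cost mix takes nothing from ferrochrome, pure iron, scrap grade A — only return scrap, ferromanganese, silicomanganese. There the silicon, nickel, carbon constraints are tight.
Solving gives x2 = 0.4, x5 = 1.922, x6 = 0.5199.
Total cost: 0.34·0.4 + 1.98·1.922 + 1.78·0.5199 = 4.8670.

$4.87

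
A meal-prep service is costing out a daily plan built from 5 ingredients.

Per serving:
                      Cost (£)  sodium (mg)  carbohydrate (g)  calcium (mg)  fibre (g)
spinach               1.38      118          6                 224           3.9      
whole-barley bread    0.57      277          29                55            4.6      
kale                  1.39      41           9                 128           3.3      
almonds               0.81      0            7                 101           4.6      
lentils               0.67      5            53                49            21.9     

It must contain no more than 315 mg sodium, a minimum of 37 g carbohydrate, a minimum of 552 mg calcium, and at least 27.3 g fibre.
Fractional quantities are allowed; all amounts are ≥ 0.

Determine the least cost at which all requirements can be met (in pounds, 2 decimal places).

Treat it as an LP. Let x1 = servings of spinach, x2 = servings of whole-barley bread, x3 = servings of kale, x4 = servings of almonds, x5 = servings of lentils.
Minimize 1.38x1 + 0.57x2 + 1.39x3 + 0.81x4 + 0.67x5 with:
  118x1 + 277x2 + 41x3 + 5x5 ≤ 315   (sodium)
  6x1 + 29x2 + 9x3 + 7x4 + 53x5 ≥ 37   (carbohydrate)
  224x1 + 55x2 + 128x3 + 101x4 + 49x5 ≥ 552   (calcium)
  3.9x1 + 4.6x2 + 3.3x3 + 4.6x4 + 21.9x5 ≥ 27.3   (fibre)
  x1, x2, x3, x4, x5 ≥ 0.
At the optimum only spinach, lentils are positive (whole-barley bread, kale, almonds = 0). The calcium and fibre requirements are met with equality.
So spinach = 2.28 servings, lentils = 0.8405 servings.
Hence cost = 1.38·2.28 + 0.67·0.8405 = £3.7095.

£3.71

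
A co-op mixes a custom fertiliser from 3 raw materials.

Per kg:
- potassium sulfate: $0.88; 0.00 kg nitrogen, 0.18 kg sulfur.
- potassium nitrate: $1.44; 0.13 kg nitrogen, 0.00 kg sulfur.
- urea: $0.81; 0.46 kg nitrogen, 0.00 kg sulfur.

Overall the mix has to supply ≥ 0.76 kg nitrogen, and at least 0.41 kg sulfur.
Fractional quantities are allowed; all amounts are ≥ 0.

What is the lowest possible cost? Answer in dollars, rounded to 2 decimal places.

$3.34

Treat it as an LP. Let x1 = kg of potassium sulfate, x2 = kg of potassium nitrate, x3 = kg of urea.
Minimize 0.88x1 + 1.44x2 + 0.81x3 subject to:
  0.13x2 + 0.46x3 ≥ 0.76   (nitrogen)
  0.18x1 ≥ 0.41   (sulfur)
  x1, x2, x3 ≥ 0.
The cheapest feasible vertex uses only potassium sulfate, urea; potassium nitrate is not used. There the nitrogen and sulfur constraints are tight.
That vertex is x1 = 2.278, x3 = 1.652.
Hence cost = 0.88·2.278 + 0.81·1.652 = $3.3428.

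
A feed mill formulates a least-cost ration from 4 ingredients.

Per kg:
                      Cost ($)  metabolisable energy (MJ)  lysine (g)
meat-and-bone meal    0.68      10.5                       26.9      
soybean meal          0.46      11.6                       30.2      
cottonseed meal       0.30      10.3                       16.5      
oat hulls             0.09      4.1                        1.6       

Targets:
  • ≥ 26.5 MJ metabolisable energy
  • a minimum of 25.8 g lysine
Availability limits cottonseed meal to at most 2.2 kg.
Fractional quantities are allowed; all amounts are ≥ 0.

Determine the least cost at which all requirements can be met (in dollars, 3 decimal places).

Let x1 = kg of meat-and-bone meal, x2 = kg of soybean meal, x3 = kg of cottonseed meal, x4 = kg of oat hulls.
Minimize 0.68x1 + 0.46x2 + 0.3x3 + 0.09x4 subject to:
  10.5x1 + 11.6x2 + 10.3x3 + 4.1x4 ≥ 26.5   (metabolisable energy)
  26.9x1 + 30.2x2 + 16.5x3 + 1.6x4 ≥ 25.8   (lysine)
  x3 ≤ 2.2
  x1, x2, x3, x4 ≥ 0.
At the optimum only cottonseed meal, oat hulls are positive (meat-and-bone meal, soybean meal = 0). There the metabolisable energy and lysine constraints are tight.
Optimal quantities: cottonseed meal = 1.239 kg, oat hulls = 3.352 kg.
Total cost: 0.3·1.239 + 0.09·3.352 = 0.67338.

$0.673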